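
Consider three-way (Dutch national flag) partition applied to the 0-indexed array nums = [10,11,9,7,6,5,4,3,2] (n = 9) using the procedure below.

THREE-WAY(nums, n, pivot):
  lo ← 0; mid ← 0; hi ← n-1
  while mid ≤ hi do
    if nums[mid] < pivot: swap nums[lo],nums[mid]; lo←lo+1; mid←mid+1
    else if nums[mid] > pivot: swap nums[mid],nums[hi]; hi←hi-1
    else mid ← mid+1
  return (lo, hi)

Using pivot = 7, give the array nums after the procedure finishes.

pivot = 7; lo=0, mid=0, hi=8
nums[mid]=10>7: swap nums[0],nums[8]; hi=7 → [2,11,9,7,6,5,4,3,10]
nums[mid]=2<7: swap nums[0],nums[0]; lo=1,mid=1 → [2,11,9,7,6,5,4,3,10]
nums[mid]=11>7: swap nums[1],nums[7]; hi=6 → [2,3,9,7,6,5,4,11,10]
nums[mid]=3<7: swap nums[1],nums[1]; lo=2,mid=2 → [2,3,9,7,6,5,4,11,10]
nums[mid]=9>7: swap nums[2],nums[6]; hi=5 → [2,3,4,7,6,5,9,11,10]
nums[mid]=4<7: swap nums[2],nums[2]; lo=3,mid=3 → [2,3,4,7,6,5,9,11,10]
nums[mid]=7=7: mid=4
nums[mid]=6<7: swap nums[3],nums[4]; lo=4,mid=5 → [2,3,4,6,7,5,9,11,10]
nums[mid]=5<7: swap nums[4],nums[5]; lo=5,mid=6 → [2,3,4,6,5,7,9,11,10]
end: lo=5, hi=5; nums = [2,3,4,6,5,7,9,11,10]

[2,3,4,6,5,7,9,11,10]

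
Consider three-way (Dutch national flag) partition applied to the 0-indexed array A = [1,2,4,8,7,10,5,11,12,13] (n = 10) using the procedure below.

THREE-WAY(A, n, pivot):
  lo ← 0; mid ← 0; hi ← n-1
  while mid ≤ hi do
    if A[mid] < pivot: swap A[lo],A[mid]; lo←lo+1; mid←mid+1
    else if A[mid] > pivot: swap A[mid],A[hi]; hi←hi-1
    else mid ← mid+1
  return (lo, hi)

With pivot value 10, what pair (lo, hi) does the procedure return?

(6, 6)

pivot = 10; lo=0, mid=0, hi=9
A[mid]=1<10: swap A[0],A[0]; lo=1,mid=1 → [1,2,4,8,7,10,5,11,12,13]
A[mid]=2<10: swap A[1],A[1]; lo=2,mid=2 → [1,2,4,8,7,10,5,11,12,13]
A[mid]=4<10: swap A[2],A[2]; lo=3,mid=3 → [1,2,4,8,7,10,5,11,12,13]
A[mid]=8<10: swap A[3],A[3]; lo=4,mid=4 → [1,2,4,8,7,10,5,11,12,13]
A[mid]=7<10: swap A[4],A[4]; lo=5,mid=5 → [1,2,4,8,7,10,5,11,12,13]
A[mid]=10=10: mid=6
A[mid]=5<10: swap A[5],A[6]; lo=6,mid=7 → [1,2,4,8,7,5,10,11,12,13]
A[mid]=11>10: swap A[7],A[9]; hi=8 → [1,2,4,8,7,5,10,13,12,11]
A[mid]=13>10: swap A[7],A[8]; hi=7 → [1,2,4,8,7,5,10,12,13,11]
A[mid]=12>10: swap A[7],A[7]; hi=6 → [1,2,4,8,7,5,10,12,13,11]
end: lo=6, hi=6; A = [1,2,4,8,7,5,10,12,13,11]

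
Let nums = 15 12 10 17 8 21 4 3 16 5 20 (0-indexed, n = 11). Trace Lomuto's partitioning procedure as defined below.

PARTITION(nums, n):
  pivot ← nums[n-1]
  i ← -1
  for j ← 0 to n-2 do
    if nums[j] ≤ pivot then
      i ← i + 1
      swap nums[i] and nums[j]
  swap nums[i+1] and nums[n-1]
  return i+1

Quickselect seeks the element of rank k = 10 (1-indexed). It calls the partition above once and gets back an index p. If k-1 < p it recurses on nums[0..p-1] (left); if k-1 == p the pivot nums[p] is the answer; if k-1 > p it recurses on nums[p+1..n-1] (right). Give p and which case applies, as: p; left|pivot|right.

9; pivot

pivot = nums[10] = 20; i = -1
j=0: nums[0]=15 ≤ 20 → i=0, swap nums[0],nums[0] (no change) → 15 12 10 17 8 21 4 3 16 5 20
j=1: nums[1]=12 ≤ 20 → i=1, swap nums[1],nums[1] (no change) → 15 12 10 17 8 21 4 3 16 5 20
j=2: nums[2]=10 ≤ 20 → i=2, swap nums[2],nums[2] (no change) → 15 12 10 17 8 21 4 3 16 5 20
j=3: nums[3]=17 ≤ 20 → i=3, swap nums[3],nums[3] (no change) → 15 12 10 17 8 21 4 3 16 5 20
j=4: nums[4]=8 ≤ 20 → i=4, swap nums[4],nums[4] (no change) → 15 12 10 17 8 21 4 3 16 5 20
j=5: nums[5]=21 > 20 → no swap
j=6: nums[6]=4 ≤ 20 → i=5, swap nums[5],nums[6] → 15 12 10 17 8 4 21 3 16 5 20
j=7: nums[7]=3 ≤ 20 → i=6, swap nums[6],nums[7] → 15 12 10 17 8 4 3 21 16 5 20
j=8: nums[8]=16 ≤ 20 → i=7, swap nums[7],nums[8] → 15 12 10 17 8 4 3 16 21 5 20
j=9: nums[9]=5 ≤ 20 → i=8, swap nums[8],nums[9] → 15 12 10 17 8 4 3 16 5 21 20
final swap nums[9],nums[10] → 15 12 10 17 8 4 3 16 5 20 21; return 9
p = 9; k-1 = 9 == 9 ⇒ pivot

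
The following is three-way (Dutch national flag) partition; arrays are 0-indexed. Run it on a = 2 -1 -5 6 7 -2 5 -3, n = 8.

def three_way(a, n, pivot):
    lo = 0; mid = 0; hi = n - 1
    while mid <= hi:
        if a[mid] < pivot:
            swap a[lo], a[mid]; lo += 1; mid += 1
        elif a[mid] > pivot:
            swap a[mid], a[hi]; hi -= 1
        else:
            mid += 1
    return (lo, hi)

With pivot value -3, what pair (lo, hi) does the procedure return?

pivot = -3; lo=0, mid=0, hi=7
a[mid]=2>-3: swap a[0],a[7]; hi=6 → -3 -1 -5 6 7 -2 5 2
a[mid]=-3=-3: mid=1
a[mid]=-1>-3: swap a[1],a[6]; hi=5 → -3 5 -5 6 7 -2 -1 2
a[mid]=5>-3: swap a[1],a[5]; hi=4 → -3 -2 -5 6 7 5 -1 2
a[mid]=-2>-3: swap a[1],a[4]; hi=3 → -3 7 -5 6 -2 5 -1 2
a[mid]=7>-3: swap a[1],a[3]; hi=2 → -3 6 -5 7 -2 5 -1 2
a[mid]=6>-3: swap a[1],a[2]; hi=1 → -3 -5 6 7 -2 5 -1 2
a[mid]=-5<-3: swap a[0],a[1]; lo=1,mid=2 → -5 -3 6 7 -2 5 -1 2
end: lo=1, hi=1; a = -5 -3 6 7 -2 5 -1 2

(1, 1)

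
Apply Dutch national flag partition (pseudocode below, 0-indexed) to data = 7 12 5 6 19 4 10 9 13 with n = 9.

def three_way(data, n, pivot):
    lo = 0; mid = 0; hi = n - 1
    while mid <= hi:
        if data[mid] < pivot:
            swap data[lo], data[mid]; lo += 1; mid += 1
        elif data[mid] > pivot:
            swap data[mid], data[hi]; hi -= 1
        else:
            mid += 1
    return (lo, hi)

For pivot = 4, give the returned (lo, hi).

(0, 0)

pivot = 4; lo=0, mid=0, hi=8
data[mid]=7>4: swap data[0],data[8]; hi=7 → 13 12 5 6 19 4 10 9 7
data[mid]=13>4: swap data[0],data[7]; hi=6 → 9 12 5 6 19 4 10 13 7
data[mid]=9>4: swap data[0],data[6]; hi=5 → 10 12 5 6 19 4 9 13 7
data[mid]=10>4: swap data[0],data[5]; hi=4 → 4 12 5 6 19 10 9 13 7
data[mid]=4=4: mid=1
data[mid]=12>4: swap data[1],data[4]; hi=3 → 4 19 5 6 12 10 9 13 7
data[mid]=19>4: swap data[1],data[3]; hi=2 → 4 6 5 19 12 10 9 13 7
data[mid]=6>4: swap data[1],data[2]; hi=1 → 4 5 6 19 12 10 9 13 7
data[mid]=5>4: swap data[1],data[1]; hi=0 → 4 5 6 19 12 10 9 13 7
end: lo=0, hi=0; data = 4 5 6 19 12 10 9 13 7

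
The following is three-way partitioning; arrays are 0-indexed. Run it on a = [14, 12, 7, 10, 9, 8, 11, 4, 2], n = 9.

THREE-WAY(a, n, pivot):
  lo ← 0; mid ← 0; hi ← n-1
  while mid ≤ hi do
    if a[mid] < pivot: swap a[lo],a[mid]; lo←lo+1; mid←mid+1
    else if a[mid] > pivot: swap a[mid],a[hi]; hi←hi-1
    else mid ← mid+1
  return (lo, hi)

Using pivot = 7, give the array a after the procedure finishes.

[2, 4, 7, 9, 8, 11, 10, 12, 14]

lo=0 mid=0 hi=8
14>7: swap(0,8), hi=7 ⇒ [2, 12, 7, 10, 9, 8, 11, 4, 14]
2<7: swap(0,0), lo=1 mid=1 ⇒ [2, 12, 7, 10, 9, 8, 11, 4, 14]
12>7: swap(1,7), hi=6 ⇒ [2, 4, 7, 10, 9, 8, 11, 12, 14]
4<7: swap(1,1), lo=2 mid=2 ⇒ [2, 4, 7, 10, 9, 8, 11, 12, 14]
7=7: mid=3
10>7: swap(3,6), hi=5 ⇒ [2, 4, 7, 11, 9, 8, 10, 12, 14]
11>7: swap(3,5), hi=4 ⇒ [2, 4, 7, 8, 9, 11, 10, 12, 14]
8>7: swap(3,4), hi=3 ⇒ [2, 4, 7, 9, 8, 11, 10, 12, 14]
9>7: swap(3,3), hi=2 ⇒ [2, 4, 7, 9, 8, 11, 10, 12, 14]
done. lo=2 hi=2; a=[2, 4, 7, 9, 8, 11, 10, 12, 14]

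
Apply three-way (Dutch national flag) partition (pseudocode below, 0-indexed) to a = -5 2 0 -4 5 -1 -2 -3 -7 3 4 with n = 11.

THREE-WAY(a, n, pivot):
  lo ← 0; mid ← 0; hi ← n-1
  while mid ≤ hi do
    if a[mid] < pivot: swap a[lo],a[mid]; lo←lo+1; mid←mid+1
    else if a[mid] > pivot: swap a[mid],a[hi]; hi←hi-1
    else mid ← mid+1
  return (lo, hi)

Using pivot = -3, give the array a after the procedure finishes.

lo=0 mid=0 hi=10
-5<-3: swap(0,0), lo=1 mid=1 ⇒ -5 2 0 -4 5 -1 -2 -3 -7 3 4
2>-3: swap(1,10), hi=9 ⇒ -5 4 0 -4 5 -1 -2 -3 -7 3 2
4>-3: swap(1,9), hi=8 ⇒ -5 3 0 -4 5 -1 -2 -3 -7 4 2
3>-3: swap(1,8), hi=7 ⇒ -5 -7 0 -4 5 -1 -2 -3 3 4 2
-7<-3: swap(1,1), lo=2 mid=2 ⇒ -5 -7 0 -4 5 -1 -2 -3 3 4 2
0>-3: swap(2,7), hi=6 ⇒ -5 -7 -3 -4 5 -1 -2 0 3 4 2
-3=-3: mid=3
-4<-3: swap(2,3), lo=3 mid=4 ⇒ -5 -7 -4 -3 5 -1 -2 0 3 4 2
5>-3: swap(4,6), hi=5 ⇒ -5 -7 -4 -3 -2 -1 5 0 3 4 2
-2>-3: swap(4,5), hi=4 ⇒ -5 -7 -4 -3 -1 -2 5 0 3 4 2
-1>-3: swap(4,4), hi=3 ⇒ -5 -7 -4 -3 -1 -2 5 0 3 4 2
done. lo=3 hi=3; a=-5 -7 -4 -3 -1 -2 5 0 3 4 2

-5 -7 -4 -3 -1 -2 5 0 3 4 2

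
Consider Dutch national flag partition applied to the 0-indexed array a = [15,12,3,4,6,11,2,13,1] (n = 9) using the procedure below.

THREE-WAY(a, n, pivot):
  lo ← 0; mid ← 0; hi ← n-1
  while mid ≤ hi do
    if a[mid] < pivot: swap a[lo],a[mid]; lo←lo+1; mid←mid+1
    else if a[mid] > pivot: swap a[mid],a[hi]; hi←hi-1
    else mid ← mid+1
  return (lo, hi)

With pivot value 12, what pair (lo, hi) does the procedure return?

pivot = 12; lo=0, mid=0, hi=8
a[mid]=15>12: swap a[0],a[8]; hi=7 → [1,12,3,4,6,11,2,13,15]
a[mid]=1<12: swap a[0],a[0]; lo=1,mid=1 → [1,12,3,4,6,11,2,13,15]
a[mid]=12=12: mid=2
a[mid]=3<12: swap a[1],a[2]; lo=2,mid=3 → [1,3,12,4,6,11,2,13,15]
a[mid]=4<12: swap a[2],a[3]; lo=3,mid=4 → [1,3,4,12,6,11,2,13,15]
a[mid]=6<12: swap a[3],a[4]; lo=4,mid=5 → [1,3,4,6,12,11,2,13,15]
a[mid]=11<12: swap a[4],a[5]; lo=5,mid=6 → [1,3,4,6,11,12,2,13,15]
a[mid]=2<12: swap a[5],a[6]; lo=6,mid=7 → [1,3,4,6,11,2,12,13,15]
a[mid]=13>12: swap a[7],a[7]; hi=6 → [1,3,4,6,11,2,12,13,15]
end: lo=6, hi=6; a = [1,3,4,6,11,2,12,13,15]

(6, 6)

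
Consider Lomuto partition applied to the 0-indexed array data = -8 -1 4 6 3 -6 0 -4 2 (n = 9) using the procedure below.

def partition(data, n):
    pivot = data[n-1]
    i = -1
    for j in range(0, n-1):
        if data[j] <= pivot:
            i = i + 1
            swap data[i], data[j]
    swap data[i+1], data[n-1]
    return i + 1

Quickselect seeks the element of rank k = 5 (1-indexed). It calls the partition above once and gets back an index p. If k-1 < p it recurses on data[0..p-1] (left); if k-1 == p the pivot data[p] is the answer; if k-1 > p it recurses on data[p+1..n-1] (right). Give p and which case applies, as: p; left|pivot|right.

pivot = data[8] = 2; i = -1
j=0: data[0]=-8 ≤ 2 → i=0, swap data[0],data[0] (no change) → -8 -1 4 6 3 -6 0 -4 2
j=1: data[1]=-1 ≤ 2 → i=1, swap data[1],data[1] (no change) → -8 -1 4 6 3 -6 0 -4 2
j=2: data[2]=4 > 2 → no swap
j=3: data[3]=6 > 2 → no swap
j=4: data[4]=3 > 2 → no swap
j=5: data[5]=-6 ≤ 2 → i=2, swap data[2],data[5] → -8 -1 -6 6 3 4 0 -4 2
j=6: data[6]=0 ≤ 2 → i=3, swap data[3],data[6] → -8 -1 -6 0 3 4 6 -4 2
j=7: data[7]=-4 ≤ 2 → i=4, swap data[4],data[7] → -8 -1 -6 0 -4 4 6 3 2
final swap data[5],data[8] → -8 -1 -6 0 -4 2 6 3 4; return 5
p = 5; k-1 = 4 < 5 ⇒ left

5; left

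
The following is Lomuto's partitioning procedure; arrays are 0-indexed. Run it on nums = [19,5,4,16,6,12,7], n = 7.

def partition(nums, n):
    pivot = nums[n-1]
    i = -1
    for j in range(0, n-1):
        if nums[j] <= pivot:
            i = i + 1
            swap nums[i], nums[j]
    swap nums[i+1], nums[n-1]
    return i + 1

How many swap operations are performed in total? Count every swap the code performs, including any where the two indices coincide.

4

pivot = nums[6] = 7; i = -1
j=0: nums[0]=19 > 7 → no swap
j=1: nums[1]=5 ≤ 7 → i=0, swap nums[0],nums[1] → [5,19,4,16,6,12,7]
j=2: nums[2]=4 ≤ 7 → i=1, swap nums[1],nums[2] → [5,4,19,16,6,12,7]
j=3: nums[3]=16 > 7 → no swap
j=4: nums[4]=6 ≤ 7 → i=2, swap nums[2],nums[4] → [5,4,6,16,19,12,7]
j=5: nums[5]=12 > 7 → no swap
final swap nums[3],nums[6] → [5,4,6,7,19,12,16]; return 3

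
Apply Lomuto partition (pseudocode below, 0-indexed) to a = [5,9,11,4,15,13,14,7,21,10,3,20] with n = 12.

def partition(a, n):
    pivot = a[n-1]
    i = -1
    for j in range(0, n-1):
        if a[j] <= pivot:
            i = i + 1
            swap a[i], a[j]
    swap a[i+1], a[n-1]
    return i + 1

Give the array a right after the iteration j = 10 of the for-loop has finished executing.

[5,9,11,4,15,13,14,7,10,3,21,20]

pivot=20, i=-1
j=0: 5≤20, i=0, swap(0,0) ⇒ [5,9,11,4,15,13,14,7,21,10,3,20]
j=1: 9≤20, i=1, swap(1,1) ⇒ [5,9,11,4,15,13,14,7,21,10,3,20]
j=2: 11≤20, i=2, swap(2,2) ⇒ [5,9,11,4,15,13,14,7,21,10,3,20]
j=3: 4≤20, i=3, swap(3,3) ⇒ [5,9,11,4,15,13,14,7,21,10,3,20]
j=4: 15≤20, i=4, swap(4,4) ⇒ [5,9,11,4,15,13,14,7,21,10,3,20]
j=5: 13≤20, i=5, swap(5,5) ⇒ [5,9,11,4,15,13,14,7,21,10,3,20]
j=6: 14≤20, i=6, swap(6,6) ⇒ [5,9,11,4,15,13,14,7,21,10,3,20]
j=7: 7≤20, i=7, swap(7,7) ⇒ [5,9,11,4,15,13,14,7,21,10,3,20]
j=8: 21>20, skip
j=9: 10≤20, i=8, swap(8,9) ⇒ [5,9,11,4,15,13,14,7,10,21,3,20]
j=10: 3≤20, i=9, swap(9,10) ⇒ [5,9,11,4,15,13,14,7,10,3,21,20]
(after j=10) a = [5,9,11,4,15,13,14,7,10,3,21,20]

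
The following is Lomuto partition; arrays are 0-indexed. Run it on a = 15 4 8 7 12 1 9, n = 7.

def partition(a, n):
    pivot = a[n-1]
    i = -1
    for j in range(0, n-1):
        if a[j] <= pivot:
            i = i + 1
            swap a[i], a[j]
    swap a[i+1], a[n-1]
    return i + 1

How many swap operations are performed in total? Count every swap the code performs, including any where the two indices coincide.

5

pivot = a[6] = 9; i = -1
j=0: a[0]=15 > 9 → no swap
j=1: a[1]=4 ≤ 9 → i=0, swap a[0],a[1] → 4 15 8 7 12 1 9
j=2: a[2]=8 ≤ 9 → i=1, swap a[1],a[2] → 4 8 15 7 12 1 9
j=3: a[3]=7 ≤ 9 → i=2, swap a[2],a[3] → 4 8 7 15 12 1 9
j=4: a[4]=12 > 9 → no swap
j=5: a[5]=1 ≤ 9 → i=3, swap a[3],a[5] → 4 8 7 1 12 15 9
final swap a[4],a[6] → 4 8 7 1 9 15 12; return 4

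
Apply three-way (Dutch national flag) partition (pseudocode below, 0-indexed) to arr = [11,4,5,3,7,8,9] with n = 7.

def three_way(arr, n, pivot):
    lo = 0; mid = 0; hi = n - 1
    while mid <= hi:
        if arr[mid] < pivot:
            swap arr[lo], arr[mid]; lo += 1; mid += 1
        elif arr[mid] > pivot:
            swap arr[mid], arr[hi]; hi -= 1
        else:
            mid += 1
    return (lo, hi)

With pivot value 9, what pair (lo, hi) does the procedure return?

pivot = 9; lo=0, mid=0, hi=6
arr[mid]=11>9: swap arr[0],arr[6]; hi=5 → [9,4,5,3,7,8,11]
arr[mid]=9=9: mid=1
arr[mid]=4<9: swap arr[0],arr[1]; lo=1,mid=2 → [4,9,5,3,7,8,11]
arr[mid]=5<9: swap arr[1],arr[2]; lo=2,mid=3 → [4,5,9,3,7,8,11]
arr[mid]=3<9: swap arr[2],arr[3]; lo=3,mid=4 → [4,5,3,9,7,8,11]
arr[mid]=7<9: swap arr[3],arr[4]; lo=4,mid=5 → [4,5,3,7,9,8,11]
arr[mid]=8<9: swap arr[4],arr[5]; lo=5,mid=6 → [4,5,3,7,8,9,11]
end: lo=5, hi=5; arr = [4,5,3,7,8,9,11]

(5, 5)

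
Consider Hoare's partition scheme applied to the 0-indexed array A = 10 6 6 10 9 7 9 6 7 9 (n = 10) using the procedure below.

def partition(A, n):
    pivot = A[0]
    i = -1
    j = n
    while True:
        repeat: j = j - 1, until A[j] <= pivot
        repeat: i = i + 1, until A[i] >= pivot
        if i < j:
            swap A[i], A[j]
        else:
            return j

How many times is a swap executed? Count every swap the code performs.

2

pivot = A[0] = 10; i = -1, j = 10
j→9 (A[9]=9≤10), i→0 (A[0]=10≥10); i<j, swap → 9 6 6 10 9 7 9 6 7 10
j→8 (A[8]=7≤10), i→3 (A[3]=10≥10); i<j, swap → 9 6 6 7 9 7 9 6 10 10
j→7, i→8; i≥j, return j=7. A = 9 6 6 7 9 7 9 6 10 10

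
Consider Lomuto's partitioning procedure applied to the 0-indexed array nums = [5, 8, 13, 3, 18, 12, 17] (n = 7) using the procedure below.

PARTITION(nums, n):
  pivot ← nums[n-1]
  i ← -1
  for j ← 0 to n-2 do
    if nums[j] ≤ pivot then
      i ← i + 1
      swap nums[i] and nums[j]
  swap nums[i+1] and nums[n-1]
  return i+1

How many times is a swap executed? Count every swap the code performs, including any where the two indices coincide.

pivot = nums[6] = 17; i = -1
j=0: nums[0]=5 ≤ 17 → i=0, swap nums[0],nums[0] (no change) → [5, 8, 13, 3, 18, 12, 17]
j=1: nums[1]=8 ≤ 17 → i=1, swap nums[1],nums[1] (no change) → [5, 8, 13, 3, 18, 12, 17]
j=2: nums[2]=13 ≤ 17 → i=2, swap nums[2],nums[2] (no change) → [5, 8, 13, 3, 18, 12, 17]
j=3: nums[3]=3 ≤ 17 → i=3, swap nums[3],nums[3] (no change) → [5, 8, 13, 3, 18, 12, 17]
j=4: nums[4]=18 > 17 → no swap
j=5: nums[5]=12 ≤ 17 → i=4, swap nums[4],nums[5] → [5, 8, 13, 3, 12, 18, 17]
final swap nums[5],nums[6] → [5, 8, 13, 3, 12, 17, 18]; return 5

6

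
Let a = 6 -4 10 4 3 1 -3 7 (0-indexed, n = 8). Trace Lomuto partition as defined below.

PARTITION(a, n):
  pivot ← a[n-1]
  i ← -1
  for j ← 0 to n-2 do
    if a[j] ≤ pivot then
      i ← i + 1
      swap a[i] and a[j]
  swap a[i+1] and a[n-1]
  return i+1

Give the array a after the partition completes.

6 -4 4 3 1 -3 7 10

pivot=7, i=-1
j=0: 6≤7, i=0, swap(0,0) ⇒ 6 -4 10 4 3 1 -3 7
j=1: -4≤7, i=1, swap(1,1) ⇒ 6 -4 10 4 3 1 -3 7
j=2: 10>7, skip
j=3: 4≤7, i=2, swap(2,3) ⇒ 6 -4 4 10 3 1 -3 7
j=4: 3≤7, i=3, swap(3,4) ⇒ 6 -4 4 3 10 1 -3 7
j=5: 1≤7, i=4, swap(4,5) ⇒ 6 -4 4 3 1 10 -3 7
j=6: -3≤7, i=5, swap(5,6) ⇒ 6 -4 4 3 1 -3 10 7
swap(6,7) ⇒ 6 -4 4 3 1 -3 7 10; return 6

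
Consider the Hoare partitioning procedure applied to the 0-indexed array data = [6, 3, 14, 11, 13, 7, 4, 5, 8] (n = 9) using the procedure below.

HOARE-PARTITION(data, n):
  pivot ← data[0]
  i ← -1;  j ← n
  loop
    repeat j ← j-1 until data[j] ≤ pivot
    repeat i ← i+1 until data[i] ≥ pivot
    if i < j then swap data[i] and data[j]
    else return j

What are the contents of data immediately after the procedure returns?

[5, 3, 4, 11, 13, 7, 14, 6, 8]

pivot = data[0] = 6; i = -1, j = 9
j→7 (data[7]=5≤6), i→0 (data[0]=6≥6); i<j, swap → [5, 3, 14, 11, 13, 7, 4, 6, 8]
j→6 (data[6]=4≤6), i→2 (data[2]=14≥6); i<j, swap → [5, 3, 4, 11, 13, 7, 14, 6, 8]
j→2, i→3; i≥j, return j=2. data = [5, 3, 4, 11, 13, 7, 14, 6, 8]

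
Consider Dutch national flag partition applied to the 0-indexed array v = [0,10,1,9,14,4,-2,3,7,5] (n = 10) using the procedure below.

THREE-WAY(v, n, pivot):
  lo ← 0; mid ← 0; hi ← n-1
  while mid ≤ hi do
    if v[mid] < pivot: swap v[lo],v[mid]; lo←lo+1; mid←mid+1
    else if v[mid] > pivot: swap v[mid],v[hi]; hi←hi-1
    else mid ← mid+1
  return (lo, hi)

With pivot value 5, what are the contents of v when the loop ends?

pivot = 5; lo=0, mid=0, hi=9
v[mid]=0<5: swap v[0],v[0]; lo=1,mid=1 → [0,10,1,9,14,4,-2,3,7,5]
v[mid]=10>5: swap v[1],v[9]; hi=8 → [0,5,1,9,14,4,-2,3,7,10]
v[mid]=5=5: mid=2
v[mid]=1<5: swap v[1],v[2]; lo=2,mid=3 → [0,1,5,9,14,4,-2,3,7,10]
v[mid]=9>5: swap v[3],v[8]; hi=7 → [0,1,5,7,14,4,-2,3,9,10]
v[mid]=7>5: swap v[3],v[7]; hi=6 → [0,1,5,3,14,4,-2,7,9,10]
v[mid]=3<5: swap v[2],v[3]; lo=3,mid=4 → [0,1,3,5,14,4,-2,7,9,10]
v[mid]=14>5: swap v[4],v[6]; hi=5 → [0,1,3,5,-2,4,14,7,9,10]
v[mid]=-2<5: swap v[3],v[4]; lo=4,mid=5 → [0,1,3,-2,5,4,14,7,9,10]
v[mid]=4<5: swap v[4],v[5]; lo=5,mid=6 → [0,1,3,-2,4,5,14,7,9,10]
end: lo=5, hi=5; v = [0,1,3,-2,4,5,14,7,9,10]

[0,1,3,-2,4,5,14,7,9,10]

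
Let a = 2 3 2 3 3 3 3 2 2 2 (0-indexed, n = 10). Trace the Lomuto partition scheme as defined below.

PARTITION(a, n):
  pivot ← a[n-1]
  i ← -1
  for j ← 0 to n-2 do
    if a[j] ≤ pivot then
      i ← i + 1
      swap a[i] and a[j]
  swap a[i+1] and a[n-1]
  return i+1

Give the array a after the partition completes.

2 2 2 2 2 3 3 3 3 3

pivot=2, i=-1
j=0: 2≤2, i=0, swap(0,0) ⇒ 2 3 2 3 3 3 3 2 2 2
j=1: 3>2, skip
j=2: 2≤2, i=1, swap(1,2) ⇒ 2 2 3 3 3 3 3 2 2 2
j=3: 3>2, skip
j=4: 3>2, skip
j=5: 3>2, skip
j=6: 3>2, skip
j=7: 2≤2, i=2, swap(2,7) ⇒ 2 2 2 3 3 3 3 3 2 2
j=8: 2≤2, i=3, swap(3,8) ⇒ 2 2 2 2 3 3 3 3 3 2
swap(4,9) ⇒ 2 2 2 2 2 3 3 3 3 3; return 4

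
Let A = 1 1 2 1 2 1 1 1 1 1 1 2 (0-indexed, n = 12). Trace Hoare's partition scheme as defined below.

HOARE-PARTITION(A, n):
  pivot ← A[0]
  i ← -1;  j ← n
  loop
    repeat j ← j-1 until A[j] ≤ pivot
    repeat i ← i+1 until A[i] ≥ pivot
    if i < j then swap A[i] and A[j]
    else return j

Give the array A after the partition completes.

pivot=1
j stops at 10 (1), i stops at 0 (1); swap ⇒ 1 1 2 1 2 1 1 1 1 1 1 2
j stops at 9 (1), i stops at 1 (1); swap ⇒ 1 1 2 1 2 1 1 1 1 1 1 2
j stops at 8 (1), i stops at 2 (2); swap ⇒ 1 1 1 1 2 1 1 1 2 1 1 2
j stops at 7 (1), i stops at 3 (1); swap ⇒ 1 1 1 1 2 1 1 1 2 1 1 2
j stops at 6 (1), i stops at 4 (2); swap ⇒ 1 1 1 1 1 1 2 1 2 1 1 2
j stops at 5, i stops at 5; i≥j ⇒ return 5. A=1 1 1 1 1 1 2 1 2 1 1 2

1 1 1 1 1 1 2 1 2 1 1 2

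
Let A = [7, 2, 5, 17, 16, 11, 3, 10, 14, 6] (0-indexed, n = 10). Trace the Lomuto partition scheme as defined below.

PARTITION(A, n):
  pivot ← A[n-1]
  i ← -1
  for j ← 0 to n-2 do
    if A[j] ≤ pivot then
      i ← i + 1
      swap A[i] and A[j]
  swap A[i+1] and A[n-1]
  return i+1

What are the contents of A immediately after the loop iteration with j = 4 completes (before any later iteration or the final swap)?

pivot = A[9] = 6; i = -1
j=0: A[0]=7 > 6 → no swap
j=1: A[1]=2 ≤ 6 → i=0, swap A[0],A[1] → [2, 7, 5, 17, 16, 11, 3, 10, 14, 6]
j=2: A[2]=5 ≤ 6 → i=1, swap A[1],A[2] → [2, 5, 7, 17, 16, 11, 3, 10, 14, 6]
j=3: A[3]=17 > 6 → no swap
j=4: A[4]=16 > 6 → no swap
(after j=4) A = [2, 5, 7, 17, 16, 11, 3, 10, 14, 6]

[2, 5, 7, 17, 16, 11, 3, 10, 14, 6]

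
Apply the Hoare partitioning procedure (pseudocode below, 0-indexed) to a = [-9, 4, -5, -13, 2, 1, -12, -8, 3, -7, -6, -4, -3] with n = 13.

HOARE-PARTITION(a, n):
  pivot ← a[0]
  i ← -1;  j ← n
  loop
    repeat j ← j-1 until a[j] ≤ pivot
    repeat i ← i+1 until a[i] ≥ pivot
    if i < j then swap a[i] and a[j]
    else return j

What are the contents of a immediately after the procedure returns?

[-12, -13, -5, 4, 2, 1, -9, -8, 3, -7, -6, -4, -3]

pivot = a[0] = -9; i = -1, j = 13
j→6 (a[6]=-12≤-9), i→0 (a[0]=-9≥-9); i<j, swap → [-12, 4, -5, -13, 2, 1, -9, -8, 3, -7, -6, -4, -3]
j→3 (a[3]=-13≤-9), i→1 (a[1]=4≥-9); i<j, swap → [-12, -13, -5, 4, 2, 1, -9, -8, 3, -7, -6, -4, -3]
j→1, i→2; i≥j, return j=1. a = [-12, -13, -5, 4, 2, 1, -9, -8, 3, -7, -6, -4, -3]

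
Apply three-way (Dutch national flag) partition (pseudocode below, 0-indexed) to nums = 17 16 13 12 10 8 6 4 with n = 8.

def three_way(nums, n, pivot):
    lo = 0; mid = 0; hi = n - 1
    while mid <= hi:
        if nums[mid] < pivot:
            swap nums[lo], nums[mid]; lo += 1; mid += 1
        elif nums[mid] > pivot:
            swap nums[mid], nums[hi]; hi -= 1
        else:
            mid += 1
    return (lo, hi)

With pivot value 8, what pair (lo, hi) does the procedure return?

(2, 2)

pivot = 8; lo=0, mid=0, hi=7
nums[mid]=17>8: swap nums[0],nums[7]; hi=6 → 4 16 13 12 10 8 6 17
nums[mid]=4<8: swap nums[0],nums[0]; lo=1,mid=1 → 4 16 13 12 10 8 6 17
nums[mid]=16>8: swap nums[1],nums[6]; hi=5 → 4 6 13 12 10 8 16 17
nums[mid]=6<8: swap nums[1],nums[1]; lo=2,mid=2 → 4 6 13 12 10 8 16 17
nums[mid]=13>8: swap nums[2],nums[5]; hi=4 → 4 6 8 12 10 13 16 17
nums[mid]=8=8: mid=3
nums[mid]=12>8: swap nums[3],nums[4]; hi=3 → 4 6 8 10 12 13 16 17
nums[mid]=10>8: swap nums[3],nums[3]; hi=2 → 4 6 8 10 12 13 16 17
end: lo=2, hi=2; nums = 4 6 8 10 12 13 16 17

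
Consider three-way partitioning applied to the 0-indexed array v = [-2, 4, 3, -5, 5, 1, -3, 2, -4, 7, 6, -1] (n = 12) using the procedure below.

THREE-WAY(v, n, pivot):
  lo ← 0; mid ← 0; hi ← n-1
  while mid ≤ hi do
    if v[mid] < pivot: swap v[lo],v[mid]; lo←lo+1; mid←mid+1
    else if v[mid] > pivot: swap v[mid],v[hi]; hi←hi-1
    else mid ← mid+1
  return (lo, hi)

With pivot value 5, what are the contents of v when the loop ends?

[-2, 4, 3, -5, 1, -3, 2, -4, -1, 5, 6, 7]

pivot = 5; lo=0, mid=0, hi=11
v[mid]=-2<5: swap v[0],v[0]; lo=1,mid=1 → [-2, 4, 3, -5, 5, 1, -3, 2, -4, 7, 6, -1]
v[mid]=4<5: swap v[1],v[1]; lo=2,mid=2 → [-2, 4, 3, -5, 5, 1, -3, 2, -4, 7, 6, -1]
v[mid]=3<5: swap v[2],v[2]; lo=3,mid=3 → [-2, 4, 3, -5, 5, 1, -3, 2, -4, 7, 6, -1]
v[mid]=-5<5: swap v[3],v[3]; lo=4,mid=4 → [-2, 4, 3, -5, 5, 1, -3, 2, -4, 7, 6, -1]
v[mid]=5=5: mid=5
v[mid]=1<5: swap v[4],v[5]; lo=5,mid=6 → [-2, 4, 3, -5, 1, 5, -3, 2, -4, 7, 6, -1]
v[mid]=-3<5: swap v[5],v[6]; lo=6,mid=7 → [-2, 4, 3, -5, 1, -3, 5, 2, -4, 7, 6, -1]
v[mid]=2<5: swap v[6],v[7]; lo=7,mid=8 → [-2, 4, 3, -5, 1, -3, 2, 5, -4, 7, 6, -1]
v[mid]=-4<5: swap v[7],v[8]; lo=8,mid=9 → [-2, 4, 3, -5, 1, -3, 2, -4, 5, 7, 6, -1]
v[mid]=7>5: swap v[9],v[11]; hi=10 → [-2, 4, 3, -5, 1, -3, 2, -4, 5, -1, 6, 7]
v[mid]=-1<5: swap v[8],v[9]; lo=9,mid=10 → [-2, 4, 3, -5, 1, -3, 2, -4, -1, 5, 6, 7]
v[mid]=6>5: swap v[10],v[10]; hi=9 → [-2, 4, 3, -5, 1, -3, 2, -4, -1, 5, 6, 7]
end: lo=9, hi=9; v = [-2, 4, 3, -5, 1, -3, 2, -4, -1, 5, 6, 7]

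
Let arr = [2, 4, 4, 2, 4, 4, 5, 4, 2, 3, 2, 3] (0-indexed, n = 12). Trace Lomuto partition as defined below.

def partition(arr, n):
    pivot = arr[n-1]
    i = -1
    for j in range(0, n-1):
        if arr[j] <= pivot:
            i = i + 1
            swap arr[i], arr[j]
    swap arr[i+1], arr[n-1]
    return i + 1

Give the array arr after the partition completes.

pivot=3, i=-1
j=0: 2≤3, i=0, swap(0,0) ⇒ [2, 4, 4, 2, 4, 4, 5, 4, 2, 3, 2, 3]
j=1: 4>3, skip
j=2: 4>3, skip
j=3: 2≤3, i=1, swap(1,3) ⇒ [2, 2, 4, 4, 4, 4, 5, 4, 2, 3, 2, 3]
j=4: 4>3, skip
j=5: 4>3, skip
j=6: 5>3, skip
j=7: 4>3, skip
j=8: 2≤3, i=2, swap(2,8) ⇒ [2, 2, 2, 4, 4, 4, 5, 4, 4, 3, 2, 3]
j=9: 3≤3, i=3, swap(3,9) ⇒ [2, 2, 2, 3, 4, 4, 5, 4, 4, 4, 2, 3]
j=10: 2≤3, i=4, swap(4,10) ⇒ [2, 2, 2, 3, 2, 4, 5, 4, 4, 4, 4, 3]
swap(5,11) ⇒ [2, 2, 2, 3, 2, 3, 5, 4, 4, 4, 4, 4]; return 5

[2, 2, 2, 3, 2, 3, 5, 4, 4, 4, 4, 4]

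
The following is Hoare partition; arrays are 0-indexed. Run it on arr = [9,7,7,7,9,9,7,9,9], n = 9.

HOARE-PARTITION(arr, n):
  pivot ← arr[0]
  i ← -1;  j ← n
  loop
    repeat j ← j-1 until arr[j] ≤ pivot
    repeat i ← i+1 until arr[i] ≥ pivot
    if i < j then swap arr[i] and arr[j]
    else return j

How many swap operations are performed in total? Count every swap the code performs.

pivot = arr[0] = 9; i = -1, j = 9
j→8 (arr[8]=9≤9), i→0 (arr[0]=9≥9); i<j, swap → [9,7,7,7,9,9,7,9,9]
j→7 (arr[7]=9≤9), i→4 (arr[4]=9≥9); i<j, swap → [9,7,7,7,9,9,7,9,9]
j→6 (arr[6]=7≤9), i→5 (arr[5]=9≥9); i<j, swap → [9,7,7,7,9,7,9,9,9]
j→5, i→6; i≥j, return j=5. arr = [9,7,7,7,9,7,9,9,9]

3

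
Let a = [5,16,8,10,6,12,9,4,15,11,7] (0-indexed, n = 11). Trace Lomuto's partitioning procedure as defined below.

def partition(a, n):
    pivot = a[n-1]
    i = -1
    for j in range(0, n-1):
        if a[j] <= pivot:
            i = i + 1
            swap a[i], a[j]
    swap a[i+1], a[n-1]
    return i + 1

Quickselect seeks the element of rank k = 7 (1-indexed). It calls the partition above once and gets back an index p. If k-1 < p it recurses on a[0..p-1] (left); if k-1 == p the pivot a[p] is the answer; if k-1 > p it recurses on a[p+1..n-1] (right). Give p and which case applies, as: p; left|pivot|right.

3; right

pivot=7, i=-1
j=0: 5≤7, i=0, swap(0,0) ⇒ [5,16,8,10,6,12,9,4,15,11,7]
j=1: 16>7, skip
j=2: 8>7, skip
j=3: 10>7, skip
j=4: 6≤7, i=1, swap(1,4) ⇒ [5,6,8,10,16,12,9,4,15,11,7]
j=5: 12>7, skip
j=6: 9>7, skip
j=7: 4≤7, i=2, swap(2,7) ⇒ [5,6,4,10,16,12,9,8,15,11,7]
j=8: 15>7, skip
j=9: 11>7, skip
swap(3,10) ⇒ [5,6,4,7,16,12,9,8,15,11,10]; return 3
p = 3; k-1 = 6 > 3 ⇒ right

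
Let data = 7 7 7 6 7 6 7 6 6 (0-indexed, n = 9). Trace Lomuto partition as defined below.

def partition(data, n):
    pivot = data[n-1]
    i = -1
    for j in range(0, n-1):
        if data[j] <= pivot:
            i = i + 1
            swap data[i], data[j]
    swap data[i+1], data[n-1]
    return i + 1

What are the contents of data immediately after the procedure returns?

pivot = data[8] = 6; i = -1
j=0: data[0]=7 > 6 → no swap
j=1: data[1]=7 > 6 → no swap
j=2: data[2]=7 > 6 → no swap
j=3: data[3]=6 ≤ 6 → i=0, swap data[0],data[3] → 6 7 7 7 7 6 7 6 6
j=4: data[4]=7 > 6 → no swap
j=5: data[5]=6 ≤ 6 → i=1, swap data[1],data[5] → 6 6 7 7 7 7 7 6 6
j=6: data[6]=7 > 6 → no swap
j=7: data[7]=6 ≤ 6 → i=2, swap data[2],data[7] → 6 6 6 7 7 7 7 7 6
final swap data[3],data[8] → 6 6 6 6 7 7 7 7 7; return 3

6 6 6 6 7 7 7 7 7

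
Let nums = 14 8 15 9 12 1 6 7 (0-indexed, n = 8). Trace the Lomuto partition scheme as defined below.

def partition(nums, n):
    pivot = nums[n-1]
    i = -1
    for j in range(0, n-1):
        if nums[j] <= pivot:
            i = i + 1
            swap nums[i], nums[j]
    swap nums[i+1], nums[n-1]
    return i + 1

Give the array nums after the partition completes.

pivot=7, i=-1
j=0: 14>7, skip
j=1: 8>7, skip
j=2: 15>7, skip
j=3: 9>7, skip
j=4: 12>7, skip
j=5: 1≤7, i=0, swap(0,5) ⇒ 1 8 15 9 12 14 6 7
j=6: 6≤7, i=1, swap(1,6) ⇒ 1 6 15 9 12 14 8 7
swap(2,7) ⇒ 1 6 7 9 12 14 8 15; return 2

1 6 7 9 12 14 8 15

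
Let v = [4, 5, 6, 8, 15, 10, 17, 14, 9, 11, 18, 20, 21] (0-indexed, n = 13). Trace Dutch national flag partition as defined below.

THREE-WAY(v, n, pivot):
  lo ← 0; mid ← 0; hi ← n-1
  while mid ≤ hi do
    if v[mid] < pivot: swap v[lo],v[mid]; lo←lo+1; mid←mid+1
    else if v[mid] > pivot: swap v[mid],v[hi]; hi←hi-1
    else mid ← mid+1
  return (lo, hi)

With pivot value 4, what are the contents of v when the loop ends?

pivot = 4; lo=0, mid=0, hi=12
v[mid]=4=4: mid=1
v[mid]=5>4: swap v[1],v[12]; hi=11 → [4, 21, 6, 8, 15, 10, 17, 14, 9, 11, 18, 20, 5]
v[mid]=21>4: swap v[1],v[11]; hi=10 → [4, 20, 6, 8, 15, 10, 17, 14, 9, 11, 18, 21, 5]
v[mid]=20>4: swap v[1],v[10]; hi=9 → [4, 18, 6, 8, 15, 10, 17, 14, 9, 11, 20, 21, 5]
v[mid]=18>4: swap v[1],v[9]; hi=8 → [4, 11, 6, 8, 15, 10, 17, 14, 9, 18, 20, 21, 5]
v[mid]=11>4: swap v[1],v[8]; hi=7 → [4, 9, 6, 8, 15, 10, 17, 14, 11, 18, 20, 21, 5]
v[mid]=9>4: swap v[1],v[7]; hi=6 → [4, 14, 6, 8, 15, 10, 17, 9, 11, 18, 20, 21, 5]
v[mid]=14>4: swap v[1],v[6]; hi=5 → [4, 17, 6, 8, 15, 10, 14, 9, 11, 18, 20, 21, 5]
v[mid]=17>4: swap v[1],v[5]; hi=4 → [4, 10, 6, 8, 15, 17, 14, 9, 11, 18, 20, 21, 5]
v[mid]=10>4: swap v[1],v[4]; hi=3 → [4, 15, 6, 8, 10, 17, 14, 9, 11, 18, 20, 21, 5]
v[mid]=15>4: swap v[1],v[3]; hi=2 → [4, 8, 6, 15, 10, 17, 14, 9, 11, 18, 20, 21, 5]
v[mid]=8>4: swap v[1],v[2]; hi=1 → [4, 6, 8, 15, 10, 17, 14, 9, 11, 18, 20, 21, 5]
v[mid]=6>4: swap v[1],v[1]; hi=0 → [4, 6, 8, 15, 10, 17, 14, 9, 11, 18, 20, 21, 5]
end: lo=0, hi=0; v = [4, 6, 8, 15, 10, 17, 14, 9, 11, 18, 20, 21, 5]

[4, 6, 8, 15, 10, 17, 14, 9, 11, 18, 20, 21, 5]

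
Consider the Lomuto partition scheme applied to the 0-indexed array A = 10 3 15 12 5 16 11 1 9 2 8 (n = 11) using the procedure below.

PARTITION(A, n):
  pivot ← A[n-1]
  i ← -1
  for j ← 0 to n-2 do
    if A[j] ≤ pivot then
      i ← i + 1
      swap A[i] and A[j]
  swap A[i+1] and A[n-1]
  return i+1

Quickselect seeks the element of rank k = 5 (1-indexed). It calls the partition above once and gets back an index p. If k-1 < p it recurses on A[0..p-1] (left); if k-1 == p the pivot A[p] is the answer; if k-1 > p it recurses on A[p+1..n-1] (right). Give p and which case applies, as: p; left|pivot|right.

4; pivot

pivot = A[10] = 8; i = -1
j=0: A[0]=10 > 8 → no swap
j=1: A[1]=3 ≤ 8 → i=0, swap A[0],A[1] → 3 10 15 12 5 16 11 1 9 2 8
j=2: A[2]=15 > 8 → no swap
j=3: A[3]=12 > 8 → no swap
j=4: A[4]=5 ≤ 8 → i=1, swap A[1],A[4] → 3 5 15 12 10 16 11 1 9 2 8
j=5: A[5]=16 > 8 → no swap
j=6: A[6]=11 > 8 → no swap
j=7: A[7]=1 ≤ 8 → i=2, swap A[2],A[7] → 3 5 1 12 10 16 11 15 9 2 8
j=8: A[8]=9 > 8 → no swap
j=9: A[9]=2 ≤ 8 → i=3, swap A[3],A[9] → 3 5 1 2 10 16 11 15 9 12 8
final swap A[4],A[10] → 3 5 1 2 8 16 11 15 9 12 10; return 4
p = 4; k-1 = 4 == 4 ⇒ pivot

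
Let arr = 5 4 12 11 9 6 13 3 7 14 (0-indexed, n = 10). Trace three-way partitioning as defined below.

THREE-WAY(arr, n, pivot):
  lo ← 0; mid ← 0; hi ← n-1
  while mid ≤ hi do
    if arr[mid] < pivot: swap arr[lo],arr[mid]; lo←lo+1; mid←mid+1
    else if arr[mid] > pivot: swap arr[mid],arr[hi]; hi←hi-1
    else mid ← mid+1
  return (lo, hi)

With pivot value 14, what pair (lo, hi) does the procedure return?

(9, 9)

lo=0 mid=0 hi=9
5<14: swap(0,0), lo=1 mid=1 ⇒ 5 4 12 11 9 6 13 3 7 14
4<14: swap(1,1), lo=2 mid=2 ⇒ 5 4 12 11 9 6 13 3 7 14
12<14: swap(2,2), lo=3 mid=3 ⇒ 5 4 12 11 9 6 13 3 7 14
11<14: swap(3,3), lo=4 mid=4 ⇒ 5 4 12 11 9 6 13 3 7 14
9<14: swap(4,4), lo=5 mid=5 ⇒ 5 4 12 11 9 6 13 3 7 14
6<14: swap(5,5), lo=6 mid=6 ⇒ 5 4 12 11 9 6 13 3 7 14
13<14: swap(6,6), lo=7 mid=7 ⇒ 5 4 12 11 9 6 13 3 7 14
3<14: swap(7,7), lo=8 mid=8 ⇒ 5 4 12 11 9 6 13 3 7 14
7<14: swap(8,8), lo=9 mid=9 ⇒ 5 4 12 11 9 6 13 3 7 14
14=14: mid=10
done. lo=9 hi=9; arr=5 4 12 11 9 6 13 3 7 14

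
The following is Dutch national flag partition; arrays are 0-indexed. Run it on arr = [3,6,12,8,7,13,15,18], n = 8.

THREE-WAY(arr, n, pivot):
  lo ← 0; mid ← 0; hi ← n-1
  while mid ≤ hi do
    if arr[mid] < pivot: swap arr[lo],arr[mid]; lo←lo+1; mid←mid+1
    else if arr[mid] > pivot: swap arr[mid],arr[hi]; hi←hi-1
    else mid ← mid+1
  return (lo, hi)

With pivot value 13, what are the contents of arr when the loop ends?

pivot = 13; lo=0, mid=0, hi=7
arr[mid]=3<13: swap arr[0],arr[0]; lo=1,mid=1 → [3,6,12,8,7,13,15,18]
arr[mid]=6<13: swap arr[1],arr[1]; lo=2,mid=2 → [3,6,12,8,7,13,15,18]
arr[mid]=12<13: swap arr[2],arr[2]; lo=3,mid=3 → [3,6,12,8,7,13,15,18]
arr[mid]=8<13: swap arr[3],arr[3]; lo=4,mid=4 → [3,6,12,8,7,13,15,18]
arr[mid]=7<13: swap arr[4],arr[4]; lo=5,mid=5 → [3,6,12,8,7,13,15,18]
arr[mid]=13=13: mid=6
arr[mid]=15>13: swap arr[6],arr[7]; hi=6 → [3,6,12,8,7,13,18,15]
arr[mid]=18>13: swap arr[6],arr[6]; hi=5 → [3,6,12,8,7,13,18,15]
end: lo=5, hi=5; arr = [3,6,12,8,7,13,18,15]

[3,6,12,8,7,13,18,15]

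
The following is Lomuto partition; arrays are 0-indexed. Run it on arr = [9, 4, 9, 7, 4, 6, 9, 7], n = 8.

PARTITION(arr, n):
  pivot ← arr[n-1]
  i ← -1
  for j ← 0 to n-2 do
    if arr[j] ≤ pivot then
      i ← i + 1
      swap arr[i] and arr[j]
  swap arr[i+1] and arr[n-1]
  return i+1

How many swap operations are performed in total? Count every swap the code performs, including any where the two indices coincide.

pivot=7, i=-1
j=0: 9>7, skip
j=1: 4≤7, i=0, swap(0,1) ⇒ [4, 9, 9, 7, 4, 6, 9, 7]
j=2: 9>7, skip
j=3: 7≤7, i=1, swap(1,3) ⇒ [4, 7, 9, 9, 4, 6, 9, 7]
j=4: 4≤7, i=2, swap(2,4) ⇒ [4, 7, 4, 9, 9, 6, 9, 7]
j=5: 6≤7, i=3, swap(3,5) ⇒ [4, 7, 4, 6, 9, 9, 9, 7]
j=6: 9>7, skip
swap(4,7) ⇒ [4, 7, 4, 6, 7, 9, 9, 9]; return 4

5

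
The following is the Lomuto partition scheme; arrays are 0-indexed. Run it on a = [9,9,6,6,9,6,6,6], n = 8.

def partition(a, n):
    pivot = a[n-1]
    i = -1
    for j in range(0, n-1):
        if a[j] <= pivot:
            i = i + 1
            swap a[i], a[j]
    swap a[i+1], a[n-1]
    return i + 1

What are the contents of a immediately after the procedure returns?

pivot=6, i=-1
j=0: 9>6, skip
j=1: 9>6, skip
j=2: 6≤6, i=0, swap(0,2) ⇒ [6,9,9,6,9,6,6,6]
j=3: 6≤6, i=1, swap(1,3) ⇒ [6,6,9,9,9,6,6,6]
j=4: 9>6, skip
j=5: 6≤6, i=2, swap(2,5) ⇒ [6,6,6,9,9,9,6,6]
j=6: 6≤6, i=3, swap(3,6) ⇒ [6,6,6,6,9,9,9,6]
swap(4,7) ⇒ [6,6,6,6,6,9,9,9]; return 4

[6,6,6,6,6,9,9,9]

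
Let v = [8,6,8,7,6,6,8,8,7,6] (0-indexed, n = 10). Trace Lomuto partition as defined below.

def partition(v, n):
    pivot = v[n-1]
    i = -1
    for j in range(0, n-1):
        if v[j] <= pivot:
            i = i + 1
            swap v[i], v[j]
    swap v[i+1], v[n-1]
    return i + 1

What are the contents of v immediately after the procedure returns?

[6,6,6,6,8,8,8,8,7,7]

pivot = v[9] = 6; i = -1
j=0: v[0]=8 > 6 → no swap
j=1: v[1]=6 ≤ 6 → i=0, swap v[0],v[1] → [6,8,8,7,6,6,8,8,7,6]
j=2: v[2]=8 > 6 → no swap
j=3: v[3]=7 > 6 → no swap
j=4: v[4]=6 ≤ 6 → i=1, swap v[1],v[4] → [6,6,8,7,8,6,8,8,7,6]
j=5: v[5]=6 ≤ 6 → i=2, swap v[2],v[5] → [6,6,6,7,8,8,8,8,7,6]
j=6: v[6]=8 > 6 → no swap
j=7: v[7]=8 > 6 → no swap
j=8: v[8]=7 > 6 → no swap
final swap v[3],v[9] → [6,6,6,6,8,8,8,8,7,7]; return 3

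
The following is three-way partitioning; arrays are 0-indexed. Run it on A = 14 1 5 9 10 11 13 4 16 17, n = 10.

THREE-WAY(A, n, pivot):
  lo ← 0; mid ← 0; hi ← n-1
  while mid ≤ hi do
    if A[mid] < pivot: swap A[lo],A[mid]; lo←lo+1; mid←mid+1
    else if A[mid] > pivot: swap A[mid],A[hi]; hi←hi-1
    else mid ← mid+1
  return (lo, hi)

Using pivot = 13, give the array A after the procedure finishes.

4 1 5 9 10 11 13 16 17 14

lo=0 mid=0 hi=9
14>13: swap(0,9), hi=8 ⇒ 17 1 5 9 10 11 13 4 16 14
17>13: swap(0,8), hi=7 ⇒ 16 1 5 9 10 11 13 4 17 14
16>13: swap(0,7), hi=6 ⇒ 4 1 5 9 10 11 13 16 17 14
4<13: swap(0,0), lo=1 mid=1 ⇒ 4 1 5 9 10 11 13 16 17 14
1<13: swap(1,1), lo=2 mid=2 ⇒ 4 1 5 9 10 11 13 16 17 14
5<13: swap(2,2), lo=3 mid=3 ⇒ 4 1 5 9 10 11 13 16 17 14
9<13: swap(3,3), lo=4 mid=4 ⇒ 4 1 5 9 10 11 13 16 17 14
10<13: swap(4,4), lo=5 mid=5 ⇒ 4 1 5 9 10 11 13 16 17 14
11<13: swap(5,5), lo=6 mid=6 ⇒ 4 1 5 9 10 11 13 16 17 14
13=13: mid=7
done. lo=6 hi=6; A=4 1 5 9 10 11 13 16 17 14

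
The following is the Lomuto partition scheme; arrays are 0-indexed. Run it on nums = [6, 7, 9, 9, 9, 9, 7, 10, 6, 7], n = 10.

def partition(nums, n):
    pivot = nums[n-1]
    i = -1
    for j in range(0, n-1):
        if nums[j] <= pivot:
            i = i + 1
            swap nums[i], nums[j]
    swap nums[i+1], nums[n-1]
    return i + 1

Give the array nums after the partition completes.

[6, 7, 7, 6, 7, 9, 9, 10, 9, 9]

pivot = nums[9] = 7; i = -1
j=0: nums[0]=6 ≤ 7 → i=0, swap nums[0],nums[0] (no change) → [6, 7, 9, 9, 9, 9, 7, 10, 6, 7]
j=1: nums[1]=7 ≤ 7 → i=1, swap nums[1],nums[1] (no change) → [6, 7, 9, 9, 9, 9, 7, 10, 6, 7]
j=2: nums[2]=9 > 7 → no swap
j=3: nums[3]=9 > 7 → no swap
j=4: nums[4]=9 > 7 → no swap
j=5: nums[5]=9 > 7 → no swap
j=6: nums[6]=7 ≤ 7 → i=2, swap nums[2],nums[6] → [6, 7, 7, 9, 9, 9, 9, 10, 6, 7]
j=7: nums[7]=10 > 7 → no swap
j=8: nums[8]=6 ≤ 7 → i=3, swap nums[3],nums[8] → [6, 7, 7, 6, 9, 9, 9, 10, 9, 7]
final swap nums[4],nums[9] → [6, 7, 7, 6, 7, 9, 9, 10, 9, 9]; return 4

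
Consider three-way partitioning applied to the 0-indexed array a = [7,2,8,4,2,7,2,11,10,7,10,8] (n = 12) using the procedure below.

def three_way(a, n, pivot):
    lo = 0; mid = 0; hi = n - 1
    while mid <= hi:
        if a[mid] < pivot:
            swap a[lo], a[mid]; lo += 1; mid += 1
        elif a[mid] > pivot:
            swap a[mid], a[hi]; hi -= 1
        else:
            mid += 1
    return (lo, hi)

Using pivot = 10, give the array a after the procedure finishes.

pivot = 10; lo=0, mid=0, hi=11
a[mid]=7<10: swap a[0],a[0]; lo=1,mid=1 → [7,2,8,4,2,7,2,11,10,7,10,8]
a[mid]=2<10: swap a[1],a[1]; lo=2,mid=2 → [7,2,8,4,2,7,2,11,10,7,10,8]
a[mid]=8<10: swap a[2],a[2]; lo=3,mid=3 → [7,2,8,4,2,7,2,11,10,7,10,8]
a[mid]=4<10: swap a[3],a[3]; lo=4,mid=4 → [7,2,8,4,2,7,2,11,10,7,10,8]
a[mid]=2<10: swap a[4],a[4]; lo=5,mid=5 → [7,2,8,4,2,7,2,11,10,7,10,8]
a[mid]=7<10: swap a[5],a[5]; lo=6,mid=6 → [7,2,8,4,2,7,2,11,10,7,10,8]
a[mid]=2<10: swap a[6],a[6]; lo=7,mid=7 → [7,2,8,4,2,7,2,11,10,7,10,8]
a[mid]=11>10: swap a[7],a[11]; hi=10 → [7,2,8,4,2,7,2,8,10,7,10,11]
a[mid]=8<10: swap a[7],a[7]; lo=8,mid=8 → [7,2,8,4,2,7,2,8,10,7,10,11]
a[mid]=10=10: mid=9
a[mid]=7<10: swap a[8],a[9]; lo=9,mid=10 → [7,2,8,4,2,7,2,8,7,10,10,11]
a[mid]=10=10: mid=11
end: lo=9, hi=10; a = [7,2,8,4,2,7,2,8,7,10,10,11]

[7,2,8,4,2,7,2,8,7,10,10,11]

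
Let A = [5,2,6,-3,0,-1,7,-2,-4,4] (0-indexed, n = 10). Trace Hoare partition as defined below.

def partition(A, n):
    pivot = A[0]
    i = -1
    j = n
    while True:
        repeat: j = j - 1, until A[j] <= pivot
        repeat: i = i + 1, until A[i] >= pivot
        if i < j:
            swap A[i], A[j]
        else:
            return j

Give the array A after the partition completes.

[4,2,-4,-3,0,-1,-2,7,6,5]

pivot = A[0] = 5; i = -1, j = 10
j→9 (A[9]=4≤5), i→0 (A[0]=5≥5); i<j, swap → [4,2,6,-3,0,-1,7,-2,-4,5]
j→8 (A[8]=-4≤5), i→2 (A[2]=6≥5); i<j, swap → [4,2,-4,-3,0,-1,7,-2,6,5]
j→7 (A[7]=-2≤5), i→6 (A[6]=7≥5); i<j, swap → [4,2,-4,-3,0,-1,-2,7,6,5]
j→6, i→7; i≥j, return j=6. A = [4,2,-4,-3,0,-1,-2,7,6,5]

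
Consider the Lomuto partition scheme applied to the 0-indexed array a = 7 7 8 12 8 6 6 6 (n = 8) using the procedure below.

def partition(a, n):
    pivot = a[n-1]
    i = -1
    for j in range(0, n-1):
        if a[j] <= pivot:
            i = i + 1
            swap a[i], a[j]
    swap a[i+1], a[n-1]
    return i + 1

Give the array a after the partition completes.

pivot=6, i=-1
j=0: 7>6, skip
j=1: 7>6, skip
j=2: 8>6, skip
j=3: 12>6, skip
j=4: 8>6, skip
j=5: 6≤6, i=0, swap(0,5) ⇒ 6 7 8 12 8 7 6 6
j=6: 6≤6, i=1, swap(1,6) ⇒ 6 6 8 12 8 7 7 6
swap(2,7) ⇒ 6 6 6 12 8 7 7 8; return 2

6 6 6 12 8 7 7 8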